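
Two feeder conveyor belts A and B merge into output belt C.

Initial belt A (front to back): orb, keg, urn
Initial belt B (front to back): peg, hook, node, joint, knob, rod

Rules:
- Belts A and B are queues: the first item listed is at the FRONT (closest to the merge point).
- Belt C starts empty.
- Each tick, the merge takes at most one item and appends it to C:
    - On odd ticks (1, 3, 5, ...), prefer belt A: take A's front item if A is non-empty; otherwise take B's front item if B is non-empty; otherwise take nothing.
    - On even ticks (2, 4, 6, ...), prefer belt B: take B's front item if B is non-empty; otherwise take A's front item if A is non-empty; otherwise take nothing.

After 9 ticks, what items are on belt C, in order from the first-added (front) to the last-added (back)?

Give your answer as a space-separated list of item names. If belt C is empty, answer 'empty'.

Tick 1: prefer A, take orb from A; A=[keg,urn] B=[peg,hook,node,joint,knob,rod] C=[orb]
Tick 2: prefer B, take peg from B; A=[keg,urn] B=[hook,node,joint,knob,rod] C=[orb,peg]
Tick 3: prefer A, take keg from A; A=[urn] B=[hook,node,joint,knob,rod] C=[orb,peg,keg]
Tick 4: prefer B, take hook from B; A=[urn] B=[node,joint,knob,rod] C=[orb,peg,keg,hook]
Tick 5: prefer A, take urn from A; A=[-] B=[node,joint,knob,rod] C=[orb,peg,keg,hook,urn]
Tick 6: prefer B, take node from B; A=[-] B=[joint,knob,rod] C=[orb,peg,keg,hook,urn,node]
Tick 7: prefer A, take joint from B; A=[-] B=[knob,rod] C=[orb,peg,keg,hook,urn,node,joint]
Tick 8: prefer B, take knob from B; A=[-] B=[rod] C=[orb,peg,keg,hook,urn,node,joint,knob]
Tick 9: prefer A, take rod from B; A=[-] B=[-] C=[orb,peg,keg,hook,urn,node,joint,knob,rod]

Answer: orb peg keg hook urn node joint knob rod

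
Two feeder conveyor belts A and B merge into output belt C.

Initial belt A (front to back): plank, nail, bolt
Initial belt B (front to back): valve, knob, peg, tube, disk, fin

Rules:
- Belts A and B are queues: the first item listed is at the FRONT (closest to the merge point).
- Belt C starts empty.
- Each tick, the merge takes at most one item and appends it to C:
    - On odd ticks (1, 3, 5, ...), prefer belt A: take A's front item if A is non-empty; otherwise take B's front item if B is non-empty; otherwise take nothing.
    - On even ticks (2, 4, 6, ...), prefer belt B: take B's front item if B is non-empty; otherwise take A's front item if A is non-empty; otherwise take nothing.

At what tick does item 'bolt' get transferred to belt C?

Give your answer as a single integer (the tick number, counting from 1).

Answer: 5

Derivation:
Tick 1: prefer A, take plank from A; A=[nail,bolt] B=[valve,knob,peg,tube,disk,fin] C=[plank]
Tick 2: prefer B, take valve from B; A=[nail,bolt] B=[knob,peg,tube,disk,fin] C=[plank,valve]
Tick 3: prefer A, take nail from A; A=[bolt] B=[knob,peg,tube,disk,fin] C=[plank,valve,nail]
Tick 4: prefer B, take knob from B; A=[bolt] B=[peg,tube,disk,fin] C=[plank,valve,nail,knob]
Tick 5: prefer A, take bolt from A; A=[-] B=[peg,tube,disk,fin] C=[plank,valve,nail,knob,bolt]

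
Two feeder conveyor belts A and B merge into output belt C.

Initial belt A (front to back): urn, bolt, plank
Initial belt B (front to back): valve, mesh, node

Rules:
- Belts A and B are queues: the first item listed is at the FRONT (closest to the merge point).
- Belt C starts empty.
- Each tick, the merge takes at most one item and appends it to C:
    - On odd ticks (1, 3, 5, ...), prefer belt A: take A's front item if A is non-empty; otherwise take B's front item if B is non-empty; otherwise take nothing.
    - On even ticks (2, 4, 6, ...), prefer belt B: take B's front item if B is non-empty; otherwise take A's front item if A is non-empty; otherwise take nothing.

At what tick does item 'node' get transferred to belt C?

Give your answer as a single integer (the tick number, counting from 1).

Answer: 6

Derivation:
Tick 1: prefer A, take urn from A; A=[bolt,plank] B=[valve,mesh,node] C=[urn]
Tick 2: prefer B, take valve from B; A=[bolt,plank] B=[mesh,node] C=[urn,valve]
Tick 3: prefer A, take bolt from A; A=[plank] B=[mesh,node] C=[urn,valve,bolt]
Tick 4: prefer B, take mesh from B; A=[plank] B=[node] C=[urn,valve,bolt,mesh]
Tick 5: prefer A, take plank from A; A=[-] B=[node] C=[urn,valve,bolt,mesh,plank]
Tick 6: prefer B, take node from B; A=[-] B=[-] C=[urn,valve,bolt,mesh,plank,node]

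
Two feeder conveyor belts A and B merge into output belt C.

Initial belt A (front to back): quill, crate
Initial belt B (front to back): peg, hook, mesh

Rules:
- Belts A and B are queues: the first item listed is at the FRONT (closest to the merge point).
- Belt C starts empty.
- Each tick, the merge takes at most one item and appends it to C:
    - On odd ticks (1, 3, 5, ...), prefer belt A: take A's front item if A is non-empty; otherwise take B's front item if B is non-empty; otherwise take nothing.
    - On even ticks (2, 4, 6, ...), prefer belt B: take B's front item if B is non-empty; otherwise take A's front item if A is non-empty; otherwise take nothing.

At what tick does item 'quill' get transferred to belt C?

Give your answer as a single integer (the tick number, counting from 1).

Answer: 1

Derivation:
Tick 1: prefer A, take quill from A; A=[crate] B=[peg,hook,mesh] C=[quill]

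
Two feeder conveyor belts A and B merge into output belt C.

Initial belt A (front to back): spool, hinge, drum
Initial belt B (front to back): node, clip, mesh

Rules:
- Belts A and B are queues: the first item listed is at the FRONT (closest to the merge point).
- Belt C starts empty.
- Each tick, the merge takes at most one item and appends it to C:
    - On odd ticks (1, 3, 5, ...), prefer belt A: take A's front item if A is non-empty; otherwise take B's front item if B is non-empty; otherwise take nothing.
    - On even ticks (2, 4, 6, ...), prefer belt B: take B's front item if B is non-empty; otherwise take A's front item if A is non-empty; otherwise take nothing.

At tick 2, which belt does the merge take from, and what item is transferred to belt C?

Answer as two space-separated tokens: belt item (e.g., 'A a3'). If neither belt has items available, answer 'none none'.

Tick 1: prefer A, take spool from A; A=[hinge,drum] B=[node,clip,mesh] C=[spool]
Tick 2: prefer B, take node from B; A=[hinge,drum] B=[clip,mesh] C=[spool,node]

Answer: B node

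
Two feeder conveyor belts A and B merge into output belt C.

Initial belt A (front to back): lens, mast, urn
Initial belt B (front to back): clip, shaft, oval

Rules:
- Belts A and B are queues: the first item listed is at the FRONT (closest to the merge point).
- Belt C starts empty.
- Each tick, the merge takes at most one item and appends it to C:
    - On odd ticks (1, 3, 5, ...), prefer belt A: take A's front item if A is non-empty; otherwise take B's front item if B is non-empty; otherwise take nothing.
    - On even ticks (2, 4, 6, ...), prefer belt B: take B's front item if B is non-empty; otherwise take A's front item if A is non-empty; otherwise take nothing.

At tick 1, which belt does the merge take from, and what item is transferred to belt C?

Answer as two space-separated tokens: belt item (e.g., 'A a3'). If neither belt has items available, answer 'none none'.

Answer: A lens

Derivation:
Tick 1: prefer A, take lens from A; A=[mast,urn] B=[clip,shaft,oval] C=[lens]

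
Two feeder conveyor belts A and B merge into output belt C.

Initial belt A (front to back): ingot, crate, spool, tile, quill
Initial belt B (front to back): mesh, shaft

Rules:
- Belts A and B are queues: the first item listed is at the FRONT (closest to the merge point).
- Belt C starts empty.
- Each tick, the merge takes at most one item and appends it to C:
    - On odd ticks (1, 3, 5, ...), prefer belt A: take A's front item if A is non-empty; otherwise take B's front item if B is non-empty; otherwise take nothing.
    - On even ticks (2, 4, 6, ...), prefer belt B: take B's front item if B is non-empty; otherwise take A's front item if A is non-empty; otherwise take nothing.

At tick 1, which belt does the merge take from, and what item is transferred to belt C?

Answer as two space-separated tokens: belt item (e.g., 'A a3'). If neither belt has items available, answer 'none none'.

Tick 1: prefer A, take ingot from A; A=[crate,spool,tile,quill] B=[mesh,shaft] C=[ingot]

Answer: A ingot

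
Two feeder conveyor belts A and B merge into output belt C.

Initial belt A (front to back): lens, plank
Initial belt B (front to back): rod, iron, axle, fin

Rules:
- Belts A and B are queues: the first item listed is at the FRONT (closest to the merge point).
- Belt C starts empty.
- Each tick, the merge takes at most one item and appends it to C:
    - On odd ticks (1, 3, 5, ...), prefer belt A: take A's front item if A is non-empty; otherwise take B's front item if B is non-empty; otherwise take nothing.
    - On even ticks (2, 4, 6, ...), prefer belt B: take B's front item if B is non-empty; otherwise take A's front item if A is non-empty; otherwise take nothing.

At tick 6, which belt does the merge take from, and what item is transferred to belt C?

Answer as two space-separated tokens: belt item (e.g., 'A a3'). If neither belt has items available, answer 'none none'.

Answer: B fin

Derivation:
Tick 1: prefer A, take lens from A; A=[plank] B=[rod,iron,axle,fin] C=[lens]
Tick 2: prefer B, take rod from B; A=[plank] B=[iron,axle,fin] C=[lens,rod]
Tick 3: prefer A, take plank from A; A=[-] B=[iron,axle,fin] C=[lens,rod,plank]
Tick 4: prefer B, take iron from B; A=[-] B=[axle,fin] C=[lens,rod,plank,iron]
Tick 5: prefer A, take axle from B; A=[-] B=[fin] C=[lens,rod,plank,iron,axle]
Tick 6: prefer B, take fin from B; A=[-] B=[-] C=[lens,rod,plank,iron,axle,fin]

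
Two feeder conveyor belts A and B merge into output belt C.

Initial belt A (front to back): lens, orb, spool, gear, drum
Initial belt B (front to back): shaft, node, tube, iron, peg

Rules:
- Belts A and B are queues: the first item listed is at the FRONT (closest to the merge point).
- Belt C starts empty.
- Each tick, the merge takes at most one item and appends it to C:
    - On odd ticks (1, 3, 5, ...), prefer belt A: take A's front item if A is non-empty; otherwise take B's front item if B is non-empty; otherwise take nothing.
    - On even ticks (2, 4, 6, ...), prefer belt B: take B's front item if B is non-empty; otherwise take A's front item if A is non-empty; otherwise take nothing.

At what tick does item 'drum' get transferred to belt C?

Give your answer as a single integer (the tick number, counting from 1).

Tick 1: prefer A, take lens from A; A=[orb,spool,gear,drum] B=[shaft,node,tube,iron,peg] C=[lens]
Tick 2: prefer B, take shaft from B; A=[orb,spool,gear,drum] B=[node,tube,iron,peg] C=[lens,shaft]
Tick 3: prefer A, take orb from A; A=[spool,gear,drum] B=[node,tube,iron,peg] C=[lens,shaft,orb]
Tick 4: prefer B, take node from B; A=[spool,gear,drum] B=[tube,iron,peg] C=[lens,shaft,orb,node]
Tick 5: prefer A, take spool from A; A=[gear,drum] B=[tube,iron,peg] C=[lens,shaft,orb,node,spool]
Tick 6: prefer B, take tube from B; A=[gear,drum] B=[iron,peg] C=[lens,shaft,orb,node,spool,tube]
Tick 7: prefer A, take gear from A; A=[drum] B=[iron,peg] C=[lens,shaft,orb,node,spool,tube,gear]
Tick 8: prefer B, take iron from B; A=[drum] B=[peg] C=[lens,shaft,orb,node,spool,tube,gear,iron]
Tick 9: prefer A, take drum from A; A=[-] B=[peg] C=[lens,shaft,orb,node,spool,tube,gear,iron,drum]

Answer: 9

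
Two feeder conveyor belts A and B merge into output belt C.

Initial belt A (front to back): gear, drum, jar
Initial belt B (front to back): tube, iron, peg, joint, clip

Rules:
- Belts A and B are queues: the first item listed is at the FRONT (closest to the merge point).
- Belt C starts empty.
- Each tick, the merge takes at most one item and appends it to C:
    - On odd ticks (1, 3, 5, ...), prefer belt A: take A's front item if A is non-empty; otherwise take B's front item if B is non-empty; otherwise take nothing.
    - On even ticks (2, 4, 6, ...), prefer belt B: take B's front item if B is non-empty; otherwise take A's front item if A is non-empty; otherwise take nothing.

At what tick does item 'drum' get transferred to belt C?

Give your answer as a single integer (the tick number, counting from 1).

Answer: 3

Derivation:
Tick 1: prefer A, take gear from A; A=[drum,jar] B=[tube,iron,peg,joint,clip] C=[gear]
Tick 2: prefer B, take tube from B; A=[drum,jar] B=[iron,peg,joint,clip] C=[gear,tube]
Tick 3: prefer A, take drum from A; A=[jar] B=[iron,peg,joint,clip] C=[gear,tube,drum]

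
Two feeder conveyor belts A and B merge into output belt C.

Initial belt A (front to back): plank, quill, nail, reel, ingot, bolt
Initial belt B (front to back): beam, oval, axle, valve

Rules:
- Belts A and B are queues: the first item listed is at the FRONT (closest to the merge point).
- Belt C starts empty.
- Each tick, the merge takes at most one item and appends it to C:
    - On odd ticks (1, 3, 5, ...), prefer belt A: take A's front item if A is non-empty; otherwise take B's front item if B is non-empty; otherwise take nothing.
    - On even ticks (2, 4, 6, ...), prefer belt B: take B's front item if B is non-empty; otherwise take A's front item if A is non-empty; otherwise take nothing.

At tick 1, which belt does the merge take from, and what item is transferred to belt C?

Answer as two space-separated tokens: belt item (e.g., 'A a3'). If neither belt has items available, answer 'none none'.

Tick 1: prefer A, take plank from A; A=[quill,nail,reel,ingot,bolt] B=[beam,oval,axle,valve] C=[plank]

Answer: A plank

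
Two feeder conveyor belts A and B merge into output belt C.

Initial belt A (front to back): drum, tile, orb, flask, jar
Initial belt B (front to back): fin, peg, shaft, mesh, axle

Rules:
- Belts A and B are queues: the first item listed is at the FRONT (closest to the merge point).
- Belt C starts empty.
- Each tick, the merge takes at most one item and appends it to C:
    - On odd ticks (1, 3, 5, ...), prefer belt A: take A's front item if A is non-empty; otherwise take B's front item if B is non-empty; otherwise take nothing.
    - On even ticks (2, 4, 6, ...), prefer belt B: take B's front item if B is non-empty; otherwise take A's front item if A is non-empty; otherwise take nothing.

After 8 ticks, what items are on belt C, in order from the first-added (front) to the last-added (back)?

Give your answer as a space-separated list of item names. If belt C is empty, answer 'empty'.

Tick 1: prefer A, take drum from A; A=[tile,orb,flask,jar] B=[fin,peg,shaft,mesh,axle] C=[drum]
Tick 2: prefer B, take fin from B; A=[tile,orb,flask,jar] B=[peg,shaft,mesh,axle] C=[drum,fin]
Tick 3: prefer A, take tile from A; A=[orb,flask,jar] B=[peg,shaft,mesh,axle] C=[drum,fin,tile]
Tick 4: prefer B, take peg from B; A=[orb,flask,jar] B=[shaft,mesh,axle] C=[drum,fin,tile,peg]
Tick 5: prefer A, take orb from A; A=[flask,jar] B=[shaft,mesh,axle] C=[drum,fin,tile,peg,orb]
Tick 6: prefer B, take shaft from B; A=[flask,jar] B=[mesh,axle] C=[drum,fin,tile,peg,orb,shaft]
Tick 7: prefer A, take flask from A; A=[jar] B=[mesh,axle] C=[drum,fin,tile,peg,orb,shaft,flask]
Tick 8: prefer B, take mesh from B; A=[jar] B=[axle] C=[drum,fin,tile,peg,orb,shaft,flask,mesh]

Answer: drum fin tile peg orb shaft flask mesh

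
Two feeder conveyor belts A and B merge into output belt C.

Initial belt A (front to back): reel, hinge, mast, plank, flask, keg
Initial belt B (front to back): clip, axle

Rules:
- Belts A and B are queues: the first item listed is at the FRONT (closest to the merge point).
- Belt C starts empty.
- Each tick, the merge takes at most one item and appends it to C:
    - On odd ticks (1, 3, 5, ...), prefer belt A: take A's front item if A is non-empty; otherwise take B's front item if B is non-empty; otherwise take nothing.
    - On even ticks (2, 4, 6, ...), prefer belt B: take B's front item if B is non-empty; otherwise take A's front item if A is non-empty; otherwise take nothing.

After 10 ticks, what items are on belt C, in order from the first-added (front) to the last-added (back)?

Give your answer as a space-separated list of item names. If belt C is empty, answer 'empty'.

Tick 1: prefer A, take reel from A; A=[hinge,mast,plank,flask,keg] B=[clip,axle] C=[reel]
Tick 2: prefer B, take clip from B; A=[hinge,mast,plank,flask,keg] B=[axle] C=[reel,clip]
Tick 3: prefer A, take hinge from A; A=[mast,plank,flask,keg] B=[axle] C=[reel,clip,hinge]
Tick 4: prefer B, take axle from B; A=[mast,plank,flask,keg] B=[-] C=[reel,clip,hinge,axle]
Tick 5: prefer A, take mast from A; A=[plank,flask,keg] B=[-] C=[reel,clip,hinge,axle,mast]
Tick 6: prefer B, take plank from A; A=[flask,keg] B=[-] C=[reel,clip,hinge,axle,mast,plank]
Tick 7: prefer A, take flask from A; A=[keg] B=[-] C=[reel,clip,hinge,axle,mast,plank,flask]
Tick 8: prefer B, take keg from A; A=[-] B=[-] C=[reel,clip,hinge,axle,mast,plank,flask,keg]
Tick 9: prefer A, both empty, nothing taken; A=[-] B=[-] C=[reel,clip,hinge,axle,mast,plank,flask,keg]
Tick 10: prefer B, both empty, nothing taken; A=[-] B=[-] C=[reel,clip,hinge,axle,mast,plank,flask,keg]

Answer: reel clip hinge axle mast plank flask keg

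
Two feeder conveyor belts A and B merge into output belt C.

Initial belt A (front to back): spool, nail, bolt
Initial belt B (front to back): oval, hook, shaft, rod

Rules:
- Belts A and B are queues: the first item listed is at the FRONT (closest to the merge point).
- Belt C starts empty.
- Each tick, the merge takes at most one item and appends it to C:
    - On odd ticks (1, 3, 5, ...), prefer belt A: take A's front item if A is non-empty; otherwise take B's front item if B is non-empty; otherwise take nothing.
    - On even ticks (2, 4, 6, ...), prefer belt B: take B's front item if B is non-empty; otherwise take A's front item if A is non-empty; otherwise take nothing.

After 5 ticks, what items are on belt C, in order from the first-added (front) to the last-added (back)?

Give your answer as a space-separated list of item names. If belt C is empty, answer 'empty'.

Tick 1: prefer A, take spool from A; A=[nail,bolt] B=[oval,hook,shaft,rod] C=[spool]
Tick 2: prefer B, take oval from B; A=[nail,bolt] B=[hook,shaft,rod] C=[spool,oval]
Tick 3: prefer A, take nail from A; A=[bolt] B=[hook,shaft,rod] C=[spool,oval,nail]
Tick 4: prefer B, take hook from B; A=[bolt] B=[shaft,rod] C=[spool,oval,nail,hook]
Tick 5: prefer A, take bolt from A; A=[-] B=[shaft,rod] C=[spool,oval,nail,hook,bolt]

Answer: spool oval nail hook bolt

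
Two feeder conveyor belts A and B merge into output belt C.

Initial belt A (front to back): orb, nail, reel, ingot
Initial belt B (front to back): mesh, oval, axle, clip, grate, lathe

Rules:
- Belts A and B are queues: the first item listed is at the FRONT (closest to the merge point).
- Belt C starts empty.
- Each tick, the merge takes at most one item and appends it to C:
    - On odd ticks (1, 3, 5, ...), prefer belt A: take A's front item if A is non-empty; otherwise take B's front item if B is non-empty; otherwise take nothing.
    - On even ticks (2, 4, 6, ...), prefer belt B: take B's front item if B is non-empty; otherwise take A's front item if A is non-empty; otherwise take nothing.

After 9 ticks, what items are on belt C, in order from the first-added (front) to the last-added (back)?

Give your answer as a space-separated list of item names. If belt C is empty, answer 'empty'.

Tick 1: prefer A, take orb from A; A=[nail,reel,ingot] B=[mesh,oval,axle,clip,grate,lathe] C=[orb]
Tick 2: prefer B, take mesh from B; A=[nail,reel,ingot] B=[oval,axle,clip,grate,lathe] C=[orb,mesh]
Tick 3: prefer A, take nail from A; A=[reel,ingot] B=[oval,axle,clip,grate,lathe] C=[orb,mesh,nail]
Tick 4: prefer B, take oval from B; A=[reel,ingot] B=[axle,clip,grate,lathe] C=[orb,mesh,nail,oval]
Tick 5: prefer A, take reel from A; A=[ingot] B=[axle,clip,grate,lathe] C=[orb,mesh,nail,oval,reel]
Tick 6: prefer B, take axle from B; A=[ingot] B=[clip,grate,lathe] C=[orb,mesh,nail,oval,reel,axle]
Tick 7: prefer A, take ingot from A; A=[-] B=[clip,grate,lathe] C=[orb,mesh,nail,oval,reel,axle,ingot]
Tick 8: prefer B, take clip from B; A=[-] B=[grate,lathe] C=[orb,mesh,nail,oval,reel,axle,ingot,clip]
Tick 9: prefer A, take grate from B; A=[-] B=[lathe] C=[orb,mesh,nail,oval,reel,axle,ingot,clip,grate]

Answer: orb mesh nail oval reel axle ingot clip grate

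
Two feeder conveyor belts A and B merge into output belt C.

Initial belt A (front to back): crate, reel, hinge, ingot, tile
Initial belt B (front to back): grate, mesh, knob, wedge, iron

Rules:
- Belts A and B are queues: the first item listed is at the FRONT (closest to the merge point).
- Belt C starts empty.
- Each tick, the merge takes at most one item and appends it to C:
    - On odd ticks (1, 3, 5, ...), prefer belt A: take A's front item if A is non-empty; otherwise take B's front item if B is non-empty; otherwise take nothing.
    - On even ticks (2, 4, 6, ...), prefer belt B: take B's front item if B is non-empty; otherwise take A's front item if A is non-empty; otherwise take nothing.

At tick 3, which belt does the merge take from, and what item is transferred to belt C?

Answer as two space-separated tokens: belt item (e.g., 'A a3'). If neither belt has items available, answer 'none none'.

Tick 1: prefer A, take crate from A; A=[reel,hinge,ingot,tile] B=[grate,mesh,knob,wedge,iron] C=[crate]
Tick 2: prefer B, take grate from B; A=[reel,hinge,ingot,tile] B=[mesh,knob,wedge,iron] C=[crate,grate]
Tick 3: prefer A, take reel from A; A=[hinge,ingot,tile] B=[mesh,knob,wedge,iron] C=[crate,grate,reel]

Answer: A reel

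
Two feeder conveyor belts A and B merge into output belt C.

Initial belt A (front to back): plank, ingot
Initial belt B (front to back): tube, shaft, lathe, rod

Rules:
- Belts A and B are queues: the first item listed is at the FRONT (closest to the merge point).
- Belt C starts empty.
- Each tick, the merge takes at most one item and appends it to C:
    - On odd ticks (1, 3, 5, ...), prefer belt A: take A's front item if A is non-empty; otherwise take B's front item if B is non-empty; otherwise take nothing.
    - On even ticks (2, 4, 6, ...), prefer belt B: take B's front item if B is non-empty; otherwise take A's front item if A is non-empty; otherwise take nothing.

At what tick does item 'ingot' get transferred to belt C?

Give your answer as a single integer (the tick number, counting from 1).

Tick 1: prefer A, take plank from A; A=[ingot] B=[tube,shaft,lathe,rod] C=[plank]
Tick 2: prefer B, take tube from B; A=[ingot] B=[shaft,lathe,rod] C=[plank,tube]
Tick 3: prefer A, take ingot from A; A=[-] B=[shaft,lathe,rod] C=[plank,tube,ingot]

Answer: 3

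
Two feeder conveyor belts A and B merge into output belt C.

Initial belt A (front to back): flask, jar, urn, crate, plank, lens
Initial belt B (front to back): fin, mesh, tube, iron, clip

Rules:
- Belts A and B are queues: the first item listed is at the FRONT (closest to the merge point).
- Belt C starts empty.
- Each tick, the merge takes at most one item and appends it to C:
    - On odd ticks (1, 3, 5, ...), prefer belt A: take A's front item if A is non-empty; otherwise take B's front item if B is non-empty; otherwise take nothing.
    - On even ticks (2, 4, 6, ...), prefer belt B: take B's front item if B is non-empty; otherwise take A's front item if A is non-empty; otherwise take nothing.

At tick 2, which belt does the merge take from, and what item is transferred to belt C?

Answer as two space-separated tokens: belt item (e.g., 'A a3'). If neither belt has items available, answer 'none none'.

Answer: B fin

Derivation:
Tick 1: prefer A, take flask from A; A=[jar,urn,crate,plank,lens] B=[fin,mesh,tube,iron,clip] C=[flask]
Tick 2: prefer B, take fin from B; A=[jar,urn,crate,plank,lens] B=[mesh,tube,iron,clip] C=[flask,fin]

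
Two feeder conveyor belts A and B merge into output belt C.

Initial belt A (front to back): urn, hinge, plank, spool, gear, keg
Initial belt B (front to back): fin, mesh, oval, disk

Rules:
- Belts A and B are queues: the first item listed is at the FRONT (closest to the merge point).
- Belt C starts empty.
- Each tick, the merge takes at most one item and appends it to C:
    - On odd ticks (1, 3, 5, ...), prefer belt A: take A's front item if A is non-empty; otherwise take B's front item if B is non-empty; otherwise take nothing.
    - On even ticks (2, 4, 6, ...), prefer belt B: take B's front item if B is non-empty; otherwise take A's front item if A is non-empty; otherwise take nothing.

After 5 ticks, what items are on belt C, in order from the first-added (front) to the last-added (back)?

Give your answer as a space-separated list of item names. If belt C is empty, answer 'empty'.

Answer: urn fin hinge mesh plank

Derivation:
Tick 1: prefer A, take urn from A; A=[hinge,plank,spool,gear,keg] B=[fin,mesh,oval,disk] C=[urn]
Tick 2: prefer B, take fin from B; A=[hinge,plank,spool,gear,keg] B=[mesh,oval,disk] C=[urn,fin]
Tick 3: prefer A, take hinge from A; A=[plank,spool,gear,keg] B=[mesh,oval,disk] C=[urn,fin,hinge]
Tick 4: prefer B, take mesh from B; A=[plank,spool,gear,keg] B=[oval,disk] C=[urn,fin,hinge,mesh]
Tick 5: prefer A, take plank from A; A=[spool,gear,keg] B=[oval,disk] C=[urn,fin,hinge,mesh,plank]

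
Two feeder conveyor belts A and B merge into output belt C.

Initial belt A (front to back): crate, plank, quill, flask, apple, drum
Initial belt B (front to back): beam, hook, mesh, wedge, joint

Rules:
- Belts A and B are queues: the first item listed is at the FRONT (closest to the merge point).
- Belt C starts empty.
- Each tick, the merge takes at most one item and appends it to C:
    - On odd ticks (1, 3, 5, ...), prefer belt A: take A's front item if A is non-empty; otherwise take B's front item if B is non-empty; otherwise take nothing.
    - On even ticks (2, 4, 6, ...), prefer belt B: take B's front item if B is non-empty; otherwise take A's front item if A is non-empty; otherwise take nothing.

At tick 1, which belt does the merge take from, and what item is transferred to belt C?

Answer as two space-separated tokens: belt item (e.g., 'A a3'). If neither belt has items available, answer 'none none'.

Answer: A crate

Derivation:
Tick 1: prefer A, take crate from A; A=[plank,quill,flask,apple,drum] B=[beam,hook,mesh,wedge,joint] C=[crate]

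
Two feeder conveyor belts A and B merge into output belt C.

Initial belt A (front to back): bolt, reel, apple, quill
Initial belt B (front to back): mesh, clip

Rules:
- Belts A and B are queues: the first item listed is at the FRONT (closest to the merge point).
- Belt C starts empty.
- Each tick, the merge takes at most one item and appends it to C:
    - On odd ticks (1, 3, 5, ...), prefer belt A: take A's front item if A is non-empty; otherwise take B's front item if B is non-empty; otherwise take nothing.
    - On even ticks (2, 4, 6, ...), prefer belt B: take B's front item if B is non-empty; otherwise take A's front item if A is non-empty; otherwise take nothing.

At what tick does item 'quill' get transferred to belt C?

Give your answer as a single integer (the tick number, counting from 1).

Tick 1: prefer A, take bolt from A; A=[reel,apple,quill] B=[mesh,clip] C=[bolt]
Tick 2: prefer B, take mesh from B; A=[reel,apple,quill] B=[clip] C=[bolt,mesh]
Tick 3: prefer A, take reel from A; A=[apple,quill] B=[clip] C=[bolt,mesh,reel]
Tick 4: prefer B, take clip from B; A=[apple,quill] B=[-] C=[bolt,mesh,reel,clip]
Tick 5: prefer A, take apple from A; A=[quill] B=[-] C=[bolt,mesh,reel,clip,apple]
Tick 6: prefer B, take quill from A; A=[-] B=[-] C=[bolt,mesh,reel,clip,apple,quill]

Answer: 6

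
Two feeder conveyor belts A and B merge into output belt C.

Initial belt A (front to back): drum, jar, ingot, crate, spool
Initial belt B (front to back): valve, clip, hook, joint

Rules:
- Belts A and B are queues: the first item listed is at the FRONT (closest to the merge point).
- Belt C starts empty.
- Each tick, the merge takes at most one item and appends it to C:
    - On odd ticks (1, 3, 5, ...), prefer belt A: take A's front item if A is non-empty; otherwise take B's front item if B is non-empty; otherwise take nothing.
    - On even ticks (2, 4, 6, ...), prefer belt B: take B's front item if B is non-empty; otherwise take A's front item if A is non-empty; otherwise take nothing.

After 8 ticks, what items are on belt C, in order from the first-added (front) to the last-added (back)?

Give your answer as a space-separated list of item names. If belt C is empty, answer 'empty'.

Tick 1: prefer A, take drum from A; A=[jar,ingot,crate,spool] B=[valve,clip,hook,joint] C=[drum]
Tick 2: prefer B, take valve from B; A=[jar,ingot,crate,spool] B=[clip,hook,joint] C=[drum,valve]
Tick 3: prefer A, take jar from A; A=[ingot,crate,spool] B=[clip,hook,joint] C=[drum,valve,jar]
Tick 4: prefer B, take clip from B; A=[ingot,crate,spool] B=[hook,joint] C=[drum,valve,jar,clip]
Tick 5: prefer A, take ingot from A; A=[crate,spool] B=[hook,joint] C=[drum,valve,jar,clip,ingot]
Tick 6: prefer B, take hook from B; A=[crate,spool] B=[joint] C=[drum,valve,jar,clip,ingot,hook]
Tick 7: prefer A, take crate from A; A=[spool] B=[joint] C=[drum,valve,jar,clip,ingot,hook,crate]
Tick 8: prefer B, take joint from B; A=[spool] B=[-] C=[drum,valve,jar,clip,ingot,hook,crate,joint]

Answer: drum valve jar clip ingot hook crate joint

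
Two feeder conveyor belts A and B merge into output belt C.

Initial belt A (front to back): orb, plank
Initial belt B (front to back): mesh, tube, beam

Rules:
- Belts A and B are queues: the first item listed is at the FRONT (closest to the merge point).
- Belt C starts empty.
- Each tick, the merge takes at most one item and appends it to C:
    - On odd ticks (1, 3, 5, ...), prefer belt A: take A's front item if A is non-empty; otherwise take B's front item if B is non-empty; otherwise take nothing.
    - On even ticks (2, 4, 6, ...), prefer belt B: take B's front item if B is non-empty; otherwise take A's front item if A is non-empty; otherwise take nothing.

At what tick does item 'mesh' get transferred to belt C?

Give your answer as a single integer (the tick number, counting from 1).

Tick 1: prefer A, take orb from A; A=[plank] B=[mesh,tube,beam] C=[orb]
Tick 2: prefer B, take mesh from B; A=[plank] B=[tube,beam] C=[orb,mesh]

Answer: 2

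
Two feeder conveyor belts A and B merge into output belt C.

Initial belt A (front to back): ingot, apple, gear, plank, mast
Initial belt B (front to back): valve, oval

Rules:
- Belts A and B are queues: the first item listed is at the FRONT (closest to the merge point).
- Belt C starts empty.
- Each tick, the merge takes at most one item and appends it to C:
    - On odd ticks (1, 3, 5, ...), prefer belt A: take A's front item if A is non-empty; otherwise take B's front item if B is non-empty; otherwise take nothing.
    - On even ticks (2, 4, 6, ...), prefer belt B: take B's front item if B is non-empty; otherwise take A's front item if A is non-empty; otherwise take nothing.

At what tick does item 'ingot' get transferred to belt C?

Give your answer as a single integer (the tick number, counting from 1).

Answer: 1

Derivation:
Tick 1: prefer A, take ingot from A; A=[apple,gear,plank,mast] B=[valve,oval] C=[ingot]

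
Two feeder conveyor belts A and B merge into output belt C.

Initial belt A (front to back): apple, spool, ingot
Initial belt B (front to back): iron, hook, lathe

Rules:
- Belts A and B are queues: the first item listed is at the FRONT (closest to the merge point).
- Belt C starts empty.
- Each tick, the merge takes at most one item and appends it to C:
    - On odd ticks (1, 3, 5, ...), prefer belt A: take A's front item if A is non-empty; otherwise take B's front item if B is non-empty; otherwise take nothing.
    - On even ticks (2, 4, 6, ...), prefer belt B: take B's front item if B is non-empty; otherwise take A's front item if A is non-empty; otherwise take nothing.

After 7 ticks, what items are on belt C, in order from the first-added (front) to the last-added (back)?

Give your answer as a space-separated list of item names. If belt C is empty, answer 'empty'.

Answer: apple iron spool hook ingot lathe

Derivation:
Tick 1: prefer A, take apple from A; A=[spool,ingot] B=[iron,hook,lathe] C=[apple]
Tick 2: prefer B, take iron from B; A=[spool,ingot] B=[hook,lathe] C=[apple,iron]
Tick 3: prefer A, take spool from A; A=[ingot] B=[hook,lathe] C=[apple,iron,spool]
Tick 4: prefer B, take hook from B; A=[ingot] B=[lathe] C=[apple,iron,spool,hook]
Tick 5: prefer A, take ingot from A; A=[-] B=[lathe] C=[apple,iron,spool,hook,ingot]
Tick 6: prefer B, take lathe from B; A=[-] B=[-] C=[apple,iron,spool,hook,ingot,lathe]
Tick 7: prefer A, both empty, nothing taken; A=[-] B=[-] C=[apple,iron,spool,hook,ingot,lathe]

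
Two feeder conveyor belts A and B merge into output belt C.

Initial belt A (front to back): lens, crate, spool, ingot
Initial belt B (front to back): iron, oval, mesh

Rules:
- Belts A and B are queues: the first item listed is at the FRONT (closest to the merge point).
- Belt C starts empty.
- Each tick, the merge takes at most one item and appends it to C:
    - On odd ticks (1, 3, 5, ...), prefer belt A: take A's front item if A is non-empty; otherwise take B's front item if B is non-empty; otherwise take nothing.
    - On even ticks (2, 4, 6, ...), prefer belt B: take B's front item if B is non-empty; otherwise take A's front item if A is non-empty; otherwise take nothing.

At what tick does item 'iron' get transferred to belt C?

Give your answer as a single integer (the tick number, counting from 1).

Answer: 2

Derivation:
Tick 1: prefer A, take lens from A; A=[crate,spool,ingot] B=[iron,oval,mesh] C=[lens]
Tick 2: prefer B, take iron from B; A=[crate,spool,ingot] B=[oval,mesh] C=[lens,iron]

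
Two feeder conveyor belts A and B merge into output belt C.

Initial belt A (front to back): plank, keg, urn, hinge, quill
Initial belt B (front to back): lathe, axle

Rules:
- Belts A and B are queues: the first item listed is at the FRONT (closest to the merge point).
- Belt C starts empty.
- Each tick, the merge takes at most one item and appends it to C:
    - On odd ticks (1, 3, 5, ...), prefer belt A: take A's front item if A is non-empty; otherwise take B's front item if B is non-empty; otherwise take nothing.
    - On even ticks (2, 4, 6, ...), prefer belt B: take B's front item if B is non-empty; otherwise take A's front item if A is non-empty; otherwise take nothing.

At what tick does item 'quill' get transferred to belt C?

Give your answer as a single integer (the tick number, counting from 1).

Answer: 7

Derivation:
Tick 1: prefer A, take plank from A; A=[keg,urn,hinge,quill] B=[lathe,axle] C=[plank]
Tick 2: prefer B, take lathe from B; A=[keg,urn,hinge,quill] B=[axle] C=[plank,lathe]
Tick 3: prefer A, take keg from A; A=[urn,hinge,quill] B=[axle] C=[plank,lathe,keg]
Tick 4: prefer B, take axle from B; A=[urn,hinge,quill] B=[-] C=[plank,lathe,keg,axle]
Tick 5: prefer A, take urn from A; A=[hinge,quill] B=[-] C=[plank,lathe,keg,axle,urn]
Tick 6: prefer B, take hinge from A; A=[quill] B=[-] C=[plank,lathe,keg,axle,urn,hinge]
Tick 7: prefer A, take quill from A; A=[-] B=[-] C=[plank,lathe,keg,axle,urn,hinge,quill]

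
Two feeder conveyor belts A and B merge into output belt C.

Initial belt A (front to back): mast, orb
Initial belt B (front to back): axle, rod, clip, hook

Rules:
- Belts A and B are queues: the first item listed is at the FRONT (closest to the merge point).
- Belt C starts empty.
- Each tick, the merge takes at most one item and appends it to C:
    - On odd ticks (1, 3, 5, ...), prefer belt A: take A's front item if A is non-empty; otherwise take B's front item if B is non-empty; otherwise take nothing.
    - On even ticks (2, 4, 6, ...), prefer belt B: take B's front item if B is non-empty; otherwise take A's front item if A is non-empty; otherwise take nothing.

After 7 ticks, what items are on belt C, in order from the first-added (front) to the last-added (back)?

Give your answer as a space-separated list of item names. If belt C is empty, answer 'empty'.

Tick 1: prefer A, take mast from A; A=[orb] B=[axle,rod,clip,hook] C=[mast]
Tick 2: prefer B, take axle from B; A=[orb] B=[rod,clip,hook] C=[mast,axle]
Tick 3: prefer A, take orb from A; A=[-] B=[rod,clip,hook] C=[mast,axle,orb]
Tick 4: prefer B, take rod from B; A=[-] B=[clip,hook] C=[mast,axle,orb,rod]
Tick 5: prefer A, take clip from B; A=[-] B=[hook] C=[mast,axle,orb,rod,clip]
Tick 6: prefer B, take hook from B; A=[-] B=[-] C=[mast,axle,orb,rod,clip,hook]
Tick 7: prefer A, both empty, nothing taken; A=[-] B=[-] C=[mast,axle,orb,rod,clip,hook]

Answer: mast axle orb rod clip hook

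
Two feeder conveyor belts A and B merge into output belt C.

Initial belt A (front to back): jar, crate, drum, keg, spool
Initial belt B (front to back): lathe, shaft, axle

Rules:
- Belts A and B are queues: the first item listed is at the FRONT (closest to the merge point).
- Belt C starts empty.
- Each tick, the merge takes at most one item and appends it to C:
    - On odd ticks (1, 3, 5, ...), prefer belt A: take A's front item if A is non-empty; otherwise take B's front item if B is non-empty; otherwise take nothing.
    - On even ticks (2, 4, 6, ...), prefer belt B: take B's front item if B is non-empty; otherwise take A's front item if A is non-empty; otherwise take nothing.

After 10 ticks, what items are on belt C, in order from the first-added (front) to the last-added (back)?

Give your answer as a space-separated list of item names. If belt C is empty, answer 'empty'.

Tick 1: prefer A, take jar from A; A=[crate,drum,keg,spool] B=[lathe,shaft,axle] C=[jar]
Tick 2: prefer B, take lathe from B; A=[crate,drum,keg,spool] B=[shaft,axle] C=[jar,lathe]
Tick 3: prefer A, take crate from A; A=[drum,keg,spool] B=[shaft,axle] C=[jar,lathe,crate]
Tick 4: prefer B, take shaft from B; A=[drum,keg,spool] B=[axle] C=[jar,lathe,crate,shaft]
Tick 5: prefer A, take drum from A; A=[keg,spool] B=[axle] C=[jar,lathe,crate,shaft,drum]
Tick 6: prefer B, take axle from B; A=[keg,spool] B=[-] C=[jar,lathe,crate,shaft,drum,axle]
Tick 7: prefer A, take keg from A; A=[spool] B=[-] C=[jar,lathe,crate,shaft,drum,axle,keg]
Tick 8: prefer B, take spool from A; A=[-] B=[-] C=[jar,lathe,crate,shaft,drum,axle,keg,spool]
Tick 9: prefer A, both empty, nothing taken; A=[-] B=[-] C=[jar,lathe,crate,shaft,drum,axle,keg,spool]
Tick 10: prefer B, both empty, nothing taken; A=[-] B=[-] C=[jar,lathe,crate,shaft,drum,axle,keg,spool]

Answer: jar lathe crate shaft drum axle keg spool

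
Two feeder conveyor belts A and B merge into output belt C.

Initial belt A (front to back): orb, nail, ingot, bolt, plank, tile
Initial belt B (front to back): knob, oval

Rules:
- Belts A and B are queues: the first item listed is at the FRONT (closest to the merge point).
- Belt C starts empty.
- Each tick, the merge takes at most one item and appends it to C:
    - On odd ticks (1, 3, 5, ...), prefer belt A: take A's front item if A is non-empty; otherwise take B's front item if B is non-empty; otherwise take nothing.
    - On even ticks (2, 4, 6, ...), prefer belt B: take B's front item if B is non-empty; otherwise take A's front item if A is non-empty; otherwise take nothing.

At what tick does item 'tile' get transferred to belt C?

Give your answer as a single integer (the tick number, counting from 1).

Answer: 8

Derivation:
Tick 1: prefer A, take orb from A; A=[nail,ingot,bolt,plank,tile] B=[knob,oval] C=[orb]
Tick 2: prefer B, take knob from B; A=[nail,ingot,bolt,plank,tile] B=[oval] C=[orb,knob]
Tick 3: prefer A, take nail from A; A=[ingot,bolt,plank,tile] B=[oval] C=[orb,knob,nail]
Tick 4: prefer B, take oval from B; A=[ingot,bolt,plank,tile] B=[-] C=[orb,knob,nail,oval]
Tick 5: prefer A, take ingot from A; A=[bolt,plank,tile] B=[-] C=[orb,knob,nail,oval,ingot]
Tick 6: prefer B, take bolt from A; A=[plank,tile] B=[-] C=[orb,knob,nail,oval,ingot,bolt]
Tick 7: prefer A, take plank from A; A=[tile] B=[-] C=[orb,knob,nail,oval,ingot,bolt,plank]
Tick 8: prefer B, take tile from A; A=[-] B=[-] C=[orb,knob,nail,oval,ingot,bolt,plank,tile]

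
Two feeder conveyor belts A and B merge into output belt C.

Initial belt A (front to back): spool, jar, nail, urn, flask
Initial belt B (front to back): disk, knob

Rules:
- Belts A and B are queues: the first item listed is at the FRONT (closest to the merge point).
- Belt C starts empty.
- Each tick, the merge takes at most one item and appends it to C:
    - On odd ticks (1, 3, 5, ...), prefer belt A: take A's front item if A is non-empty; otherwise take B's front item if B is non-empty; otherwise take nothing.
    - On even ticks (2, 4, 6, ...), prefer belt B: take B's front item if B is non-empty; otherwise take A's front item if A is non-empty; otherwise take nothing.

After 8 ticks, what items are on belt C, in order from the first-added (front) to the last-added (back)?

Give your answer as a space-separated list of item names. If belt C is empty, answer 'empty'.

Tick 1: prefer A, take spool from A; A=[jar,nail,urn,flask] B=[disk,knob] C=[spool]
Tick 2: prefer B, take disk from B; A=[jar,nail,urn,flask] B=[knob] C=[spool,disk]
Tick 3: prefer A, take jar from A; A=[nail,urn,flask] B=[knob] C=[spool,disk,jar]
Tick 4: prefer B, take knob from B; A=[nail,urn,flask] B=[-] C=[spool,disk,jar,knob]
Tick 5: prefer A, take nail from A; A=[urn,flask] B=[-] C=[spool,disk,jar,knob,nail]
Tick 6: prefer B, take urn from A; A=[flask] B=[-] C=[spool,disk,jar,knob,nail,urn]
Tick 7: prefer A, take flask from A; A=[-] B=[-] C=[spool,disk,jar,knob,nail,urn,flask]
Tick 8: prefer B, both empty, nothing taken; A=[-] B=[-] C=[spool,disk,jar,knob,nail,urn,flask]

Answer: spool disk jar knob nail urn flask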